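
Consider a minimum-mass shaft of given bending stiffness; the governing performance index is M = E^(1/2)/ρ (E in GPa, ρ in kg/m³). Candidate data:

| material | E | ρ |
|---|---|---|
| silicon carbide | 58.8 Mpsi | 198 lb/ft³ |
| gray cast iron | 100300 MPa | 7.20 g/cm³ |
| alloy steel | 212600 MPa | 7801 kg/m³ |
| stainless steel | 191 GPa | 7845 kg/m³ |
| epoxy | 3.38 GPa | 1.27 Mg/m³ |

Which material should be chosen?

silicon carbide

In SI units:
  silicon carbide: E = 405.4 GPa, ρ = 3172 kg/m³
  gray cast iron: E = 100.3 GPa, ρ = 7200 kg/m³
  alloy steel: E = 212.6 GPa, ρ = 7801 kg/m³
  stainless steel: E = 191.0 GPa, ρ = 7845 kg/m³
  epoxy: E = 3.380 GPa, ρ = 1270 kg/m³
  silicon carbide: M = 6.35×10⁻³
  alloy steel: M = 1.87×10⁻³
  stainless steel: M = 1.76×10⁻³
  epoxy: M = 1.45×10⁻³
  gray cast iron: M = 1.39×10⁻³
Highest index: silicon carbide.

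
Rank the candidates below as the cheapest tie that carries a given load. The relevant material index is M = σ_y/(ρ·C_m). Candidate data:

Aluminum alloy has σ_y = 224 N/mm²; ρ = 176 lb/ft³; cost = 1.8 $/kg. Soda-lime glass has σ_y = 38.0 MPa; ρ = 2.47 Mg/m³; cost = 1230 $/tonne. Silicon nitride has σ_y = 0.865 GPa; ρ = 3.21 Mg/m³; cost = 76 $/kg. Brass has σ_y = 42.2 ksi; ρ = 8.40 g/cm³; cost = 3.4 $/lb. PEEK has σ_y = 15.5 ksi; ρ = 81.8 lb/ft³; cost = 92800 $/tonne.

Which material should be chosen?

aluminum alloy

Putting every candidate on a common basis:
  aluminum alloy: σ_y = 224.0 MPa, ρ = 2819 kg/m³, cost = 1.800 $/kg
  soda-lime glass: σ_y = 38.00 MPa, ρ = 2470 kg/m³, cost = 1.230 $/kg
  silicon nitride: σ_y = 865.0 MPa, ρ = 3210 kg/m³, cost = 76.00 $/kg
  brass: σ_y = 291.0 MPa, ρ = 8400 kg/m³, cost = 7.496 $/kg
  PEEK: σ_y = 106.9 MPa, ρ = 1310 kg/m³, cost = 92.80 $/kg
  aluminum alloy: M = 44.1 kN·m per $
  soda-lime glass: M = 12.5 kN·m per $
  brass: M = 4.62 kN·m per $
  silicon nitride: M = 3.55 kN·m per $
  PEEK: M = 0.879 kN·m per $
The maximum is for aluminum alloy.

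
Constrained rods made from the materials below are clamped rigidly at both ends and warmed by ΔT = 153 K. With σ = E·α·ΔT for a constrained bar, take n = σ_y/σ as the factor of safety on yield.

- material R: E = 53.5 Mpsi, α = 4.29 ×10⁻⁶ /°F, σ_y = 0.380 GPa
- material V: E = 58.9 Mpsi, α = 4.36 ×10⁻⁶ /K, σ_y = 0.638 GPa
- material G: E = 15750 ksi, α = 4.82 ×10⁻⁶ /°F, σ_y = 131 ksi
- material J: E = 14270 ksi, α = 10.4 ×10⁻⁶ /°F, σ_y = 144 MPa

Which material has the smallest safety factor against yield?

material J

Per material, after unit conversion:
  material R: E = 368.9, α = 7.72, σ_y = 380.0 → σ = 436 MPa, n = 0.872
  material V: E = 406.1, α = 4.36, σ_y = 638.0 → σ = 271 MPa, n = 2.36
  material G: E = 108.6, α = 8.68, σ_y = 903.2 → σ = 144 MPa, n = 6.27
  material J: E = 98.39, α = 18.7, σ_y = 144.0 → σ = 282 MPa, n = 0.511
The minimum is material J at n = 0.511.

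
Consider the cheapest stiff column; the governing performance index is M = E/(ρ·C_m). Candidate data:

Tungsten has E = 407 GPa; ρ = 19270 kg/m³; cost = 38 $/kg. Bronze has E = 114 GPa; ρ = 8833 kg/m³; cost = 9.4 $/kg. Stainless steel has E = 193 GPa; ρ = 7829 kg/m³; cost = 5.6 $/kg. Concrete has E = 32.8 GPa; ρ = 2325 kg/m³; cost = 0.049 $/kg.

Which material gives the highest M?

Per-candidate index values:
  concrete: M = 288 MN·m per $
  stainless steel: M = 4.40 MN·m per $
  bronze: M = 1.37 MN·m per $
  tungsten: M = 0.556 MN·m per $
The maximum is for concrete.

concrete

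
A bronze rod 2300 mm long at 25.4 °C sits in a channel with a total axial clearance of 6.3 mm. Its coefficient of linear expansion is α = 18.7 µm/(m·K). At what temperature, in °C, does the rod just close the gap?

α·L₀·ΔT = 6.3 mm ⇒ ΔT = 6.3 / (18.7×10⁻⁶ × 2300.0) = 146.5 K.
T = 25.4 + 146.5 = 171.9 °C.

172 °C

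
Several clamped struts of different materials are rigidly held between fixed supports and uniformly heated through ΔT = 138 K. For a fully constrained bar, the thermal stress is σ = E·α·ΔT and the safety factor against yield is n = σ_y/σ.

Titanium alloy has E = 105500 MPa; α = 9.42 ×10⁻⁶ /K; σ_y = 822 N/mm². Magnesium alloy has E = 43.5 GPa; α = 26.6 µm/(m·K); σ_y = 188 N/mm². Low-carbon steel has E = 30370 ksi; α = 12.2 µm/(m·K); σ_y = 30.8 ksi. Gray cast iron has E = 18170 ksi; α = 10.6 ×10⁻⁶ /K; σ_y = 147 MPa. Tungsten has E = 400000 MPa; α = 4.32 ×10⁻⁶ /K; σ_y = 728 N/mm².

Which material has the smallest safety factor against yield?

low-carbon steel

With everything in SI (GPa, ×10⁻⁶/K, MPa):
  titanium alloy: E = 105.5, α = 9.42, σ_y = 822.0 → σ = 137 MPa, n = 5.99
  magnesium alloy: E = 43.50, α = 26.6, σ_y = 188.0 → σ = 160 MPa, n = 1.18
  low-carbon steel: E = 209.4, α = 12.2, σ_y = 212.4 → σ = 353 MPa, n = 0.602
  gray cast iron: E = 125.3, α = 10.6, σ_y = 147.0 → σ = 183 MPa, n = 0.802
  tungsten: E = 400.0, α = 4.32, σ_y = 728.0 → σ = 238 MPa, n = 3.05
Smallest n: low-carbon steel with n = 0.602.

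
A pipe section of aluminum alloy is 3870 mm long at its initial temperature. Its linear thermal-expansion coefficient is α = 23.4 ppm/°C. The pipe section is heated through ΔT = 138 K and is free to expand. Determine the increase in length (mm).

ΔL = α·L₀·ΔT = 23.4×10⁻⁶ × 3870 mm × 138.0 K = 12.5 mm.

12.5 mm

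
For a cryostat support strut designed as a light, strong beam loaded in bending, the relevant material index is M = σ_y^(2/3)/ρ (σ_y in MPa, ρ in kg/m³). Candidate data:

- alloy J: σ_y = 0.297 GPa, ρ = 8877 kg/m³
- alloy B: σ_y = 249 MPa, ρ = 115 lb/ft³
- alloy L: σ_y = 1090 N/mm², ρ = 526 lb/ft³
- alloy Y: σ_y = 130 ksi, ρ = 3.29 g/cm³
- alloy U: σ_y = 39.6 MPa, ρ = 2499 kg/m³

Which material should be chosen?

alloy Y

Convert each candidate to consistent units, then evaluate M:
  alloy J: σ_y = 297.0 MPa, ρ = 8877 kg/m³
  alloy B: σ_y = 249.0 MPa, ρ = 1842 kg/m³
  alloy L: σ_y = 1090 MPa, ρ = 8426 kg/m³
  alloy Y: σ_y = 896.3 MPa, ρ = 3290 kg/m³
  alloy U: σ_y = 39.60 MPa, ρ = 2499 kg/m³
  alloy Y: M = 28.3×10⁻³
  alloy B: M = 21.5×10⁻³
  alloy L: M = 12.6×10⁻³
  alloy J: M = 5.01×10⁻³
  alloy U: M = 4.65×10⁻³
Alloy Y has the largest M.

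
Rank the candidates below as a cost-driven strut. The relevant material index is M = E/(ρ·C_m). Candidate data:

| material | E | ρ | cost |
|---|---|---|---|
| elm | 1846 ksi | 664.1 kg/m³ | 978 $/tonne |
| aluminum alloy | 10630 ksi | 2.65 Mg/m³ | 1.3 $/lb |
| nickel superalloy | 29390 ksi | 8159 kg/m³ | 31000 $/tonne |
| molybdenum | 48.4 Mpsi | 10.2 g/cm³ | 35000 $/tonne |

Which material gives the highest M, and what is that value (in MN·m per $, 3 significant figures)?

Convert each candidate to consistent units, then evaluate M:
  elm: E = 12.73 GPa, ρ = 664.1 kg/m³, cost = 0.9780 $/kg
  aluminum alloy: E = 73.29 GPa, ρ = 2650 kg/m³, cost = 2.866 $/kg
  nickel superalloy: E = 202.6 GPa, ρ = 8159 kg/m³, cost = 31.00 $/kg
  molybdenum: E = 333.7 GPa, ρ = 10200 kg/m³, cost = 35.00 $/kg
  elm: M = 19.6 MN·m per $
  aluminum alloy: M = 9.65 MN·m per $
  molybdenum: M = 0.935 MN·m per $
  nickel superalloy: M = 0.801 MN·m per $
The maximum is for elm.

elm, M = 19.6 MN·m per $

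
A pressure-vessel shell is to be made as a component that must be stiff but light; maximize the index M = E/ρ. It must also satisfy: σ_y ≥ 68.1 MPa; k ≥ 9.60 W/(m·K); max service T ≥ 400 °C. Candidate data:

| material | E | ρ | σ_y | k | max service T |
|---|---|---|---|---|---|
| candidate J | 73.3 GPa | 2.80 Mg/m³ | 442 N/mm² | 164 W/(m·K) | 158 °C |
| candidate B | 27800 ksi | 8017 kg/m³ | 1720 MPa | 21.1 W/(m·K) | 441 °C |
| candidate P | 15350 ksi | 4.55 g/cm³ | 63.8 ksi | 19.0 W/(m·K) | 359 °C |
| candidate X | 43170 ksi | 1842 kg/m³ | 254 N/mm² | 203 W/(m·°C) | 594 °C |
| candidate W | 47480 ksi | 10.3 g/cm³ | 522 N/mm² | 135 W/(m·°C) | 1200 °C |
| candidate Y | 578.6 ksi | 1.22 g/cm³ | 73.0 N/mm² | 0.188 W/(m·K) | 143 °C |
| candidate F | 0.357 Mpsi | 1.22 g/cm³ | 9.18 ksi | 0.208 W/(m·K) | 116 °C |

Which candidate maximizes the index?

Screen on constraints: σ_y ≥ 68.1 MPa; k ≥ 9.60 W/(m·K); max service T ≥ 400 °C. Survivors: candidate B, candidate X, candidate W.
Convert each candidate to consistent units, then evaluate M:
  candidate B: E = 191.7 GPa, ρ = 8017 kg/m³
  candidate X: E = 297.6 GPa, ρ = 1842 kg/m³
  candidate W: E = 327.4 GPa, ρ = 10300 kg/m³
  candidate X: M = 162 MN·m/kg
  candidate W: M = 31.8 MN·m/kg
  candidate B: M = 23.9 MN·m/kg
The maximum is for candidate X.

candidate X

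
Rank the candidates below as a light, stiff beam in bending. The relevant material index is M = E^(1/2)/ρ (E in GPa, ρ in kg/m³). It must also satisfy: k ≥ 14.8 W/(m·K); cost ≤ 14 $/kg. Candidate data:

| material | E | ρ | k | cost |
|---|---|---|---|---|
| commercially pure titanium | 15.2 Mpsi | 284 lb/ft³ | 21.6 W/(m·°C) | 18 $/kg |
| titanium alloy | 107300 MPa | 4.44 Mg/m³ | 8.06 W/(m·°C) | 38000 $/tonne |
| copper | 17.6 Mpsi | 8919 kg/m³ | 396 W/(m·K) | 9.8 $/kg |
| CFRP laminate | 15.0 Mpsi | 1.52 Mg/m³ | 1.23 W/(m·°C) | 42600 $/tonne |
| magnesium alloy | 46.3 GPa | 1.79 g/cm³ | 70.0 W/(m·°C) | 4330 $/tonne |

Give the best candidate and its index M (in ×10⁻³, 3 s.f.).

magnesium alloy, M = 3.80×10⁻³

Screen on constraints: k ≥ 14.8 W/(m·K); cost ≤ 14 $/kg. Survivors: copper, magnesium alloy.
In SI units:
  copper: E = 121.3 GPa, ρ = 8919 kg/m³
  magnesium alloy: E = 46.30 GPa, ρ = 1790 kg/m³
  magnesium alloy: M = 3.80×10⁻³
  copper: M = 1.24×10⁻³
Highest index: magnesium alloy.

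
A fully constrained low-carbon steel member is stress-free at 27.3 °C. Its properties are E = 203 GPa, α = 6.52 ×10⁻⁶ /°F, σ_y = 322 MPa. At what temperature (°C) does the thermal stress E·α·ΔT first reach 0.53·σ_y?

98.9 °C

α = 6.52×10⁻⁶/°F × 9/5 = 11.7×10⁻⁶/K.
E·α·ΔT = 170.7 MPa ⇒ ΔT = 170.7 / (203.0×10³ × 11.7×10⁻⁶) = 71.63 K.
T = 27.3 + 71.63 = 98.93 °C.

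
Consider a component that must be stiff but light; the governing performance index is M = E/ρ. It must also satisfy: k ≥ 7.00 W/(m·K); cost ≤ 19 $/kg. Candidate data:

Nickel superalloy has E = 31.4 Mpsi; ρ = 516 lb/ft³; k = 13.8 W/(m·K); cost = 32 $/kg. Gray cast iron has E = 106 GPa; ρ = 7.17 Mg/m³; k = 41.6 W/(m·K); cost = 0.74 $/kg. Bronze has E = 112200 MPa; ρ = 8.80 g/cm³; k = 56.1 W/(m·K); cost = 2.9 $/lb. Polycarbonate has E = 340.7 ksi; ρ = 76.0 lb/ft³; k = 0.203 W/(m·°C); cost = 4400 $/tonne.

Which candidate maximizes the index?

Screen on constraints: k ≥ 7.00 W/(m·K); cost ≤ 19 $/kg. Survivors: gray cast iron, bronze.
Normalizing units and computing the index:
  gray cast iron: E = 106.0 GPa, ρ = 7170 kg/m³
  bronze: E = 112.2 GPa, ρ = 8800 kg/m³
  gray cast iron: M = 14.8 MN·m/kg
  bronze: M = 12.8 MN·m/kg
Highest index: gray cast iron.

gray cast iron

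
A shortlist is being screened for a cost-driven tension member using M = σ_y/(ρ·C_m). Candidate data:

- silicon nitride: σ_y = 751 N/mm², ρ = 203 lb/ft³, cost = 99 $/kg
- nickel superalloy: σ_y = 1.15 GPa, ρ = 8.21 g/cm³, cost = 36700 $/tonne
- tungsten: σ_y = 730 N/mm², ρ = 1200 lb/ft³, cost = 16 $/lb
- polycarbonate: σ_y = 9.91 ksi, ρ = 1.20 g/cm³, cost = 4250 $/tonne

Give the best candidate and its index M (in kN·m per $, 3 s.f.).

After converting to SI:
  silicon nitride: σ_y = 751.0 MPa, ρ = 3252 kg/m³, cost = 99.00 $/kg
  nickel superalloy: σ_y = 1150 MPa, ρ = 8210 kg/m³, cost = 36.70 $/kg
  tungsten: σ_y = 730.0 MPa, ρ = 19220 kg/m³, cost = 35.27 $/kg
  polycarbonate: σ_y = 68.33 MPa, ρ = 1200 kg/m³, cost = 4.250 $/kg
  polycarbonate: M = 13.4 kN·m per $
  nickel superalloy: M = 3.82 kN·m per $
  silicon nitride: M = 2.33 kN·m per $
  tungsten: M = 1.08 kN·m per $
Polycarbonate has the largest M.

polycarbonate, M = 13.4 kN·m per $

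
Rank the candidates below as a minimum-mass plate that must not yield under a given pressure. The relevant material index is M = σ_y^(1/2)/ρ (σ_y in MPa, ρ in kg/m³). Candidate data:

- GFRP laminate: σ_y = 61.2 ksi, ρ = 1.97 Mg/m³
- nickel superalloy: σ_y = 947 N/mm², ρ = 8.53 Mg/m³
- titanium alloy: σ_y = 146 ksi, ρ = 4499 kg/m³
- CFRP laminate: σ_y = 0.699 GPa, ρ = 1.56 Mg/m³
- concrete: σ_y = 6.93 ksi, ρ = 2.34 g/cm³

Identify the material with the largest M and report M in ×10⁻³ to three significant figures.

Putting every candidate on a common basis:
  GFRP laminate: σ_y = 422.0 MPa, ρ = 1970 kg/m³
  nickel superalloy: σ_y = 947.0 MPa, ρ = 8530 kg/m³
  titanium alloy: σ_y = 1007 MPa, ρ = 4499 kg/m³
  CFRP laminate: σ_y = 699.0 MPa, ρ = 1560 kg/m³
  concrete: σ_y = 47.78 MPa, ρ = 2340 kg/m³
  CFRP laminate: M = 16.9×10⁻³
  GFRP laminate: M = 10.4×10⁻³
  titanium alloy: M = 7.05×10⁻³
  nickel superalloy: M = 3.61×10⁻³
  concrete: M = 2.95×10⁻³
Highest index: CFRP laminate.

CFRP laminate, M = 16.9×10⁻³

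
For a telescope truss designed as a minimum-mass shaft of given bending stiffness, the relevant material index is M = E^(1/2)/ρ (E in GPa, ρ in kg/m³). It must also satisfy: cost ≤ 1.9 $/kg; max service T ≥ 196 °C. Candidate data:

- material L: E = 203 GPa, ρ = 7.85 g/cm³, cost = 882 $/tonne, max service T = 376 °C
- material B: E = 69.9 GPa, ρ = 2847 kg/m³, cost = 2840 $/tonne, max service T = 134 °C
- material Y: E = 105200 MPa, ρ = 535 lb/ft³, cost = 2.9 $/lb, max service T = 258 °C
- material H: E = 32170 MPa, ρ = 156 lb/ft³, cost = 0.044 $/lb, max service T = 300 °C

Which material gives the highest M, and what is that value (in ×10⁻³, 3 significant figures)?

material H, M = 2.27×10⁻³

Screen on constraints: cost ≤ 1.9 $/kg; max service T ≥ 196 °C. Survivors: material L, material H.
Putting every candidate on a common basis:
  material L: E = 203.0 GPa, ρ = 7850 kg/m³
  material H: E = 32.17 GPa, ρ = 2499 kg/m³
  material H: M = 2.27×10⁻³
  material L: M = 1.82×10⁻³
Material H has the largest M.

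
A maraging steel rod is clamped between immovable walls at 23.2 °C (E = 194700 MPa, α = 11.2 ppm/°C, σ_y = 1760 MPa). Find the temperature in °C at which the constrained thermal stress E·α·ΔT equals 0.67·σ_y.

E = 194700 MPa = 194.7 GPa.
E·α·ΔT = 1179 MPa ⇒ ΔT = 1179 / (194.7×10³ × 11.2×10⁻⁶) = 540.8 K.
T = 23.2 + 540.8 = 564.0 °C.

564 °C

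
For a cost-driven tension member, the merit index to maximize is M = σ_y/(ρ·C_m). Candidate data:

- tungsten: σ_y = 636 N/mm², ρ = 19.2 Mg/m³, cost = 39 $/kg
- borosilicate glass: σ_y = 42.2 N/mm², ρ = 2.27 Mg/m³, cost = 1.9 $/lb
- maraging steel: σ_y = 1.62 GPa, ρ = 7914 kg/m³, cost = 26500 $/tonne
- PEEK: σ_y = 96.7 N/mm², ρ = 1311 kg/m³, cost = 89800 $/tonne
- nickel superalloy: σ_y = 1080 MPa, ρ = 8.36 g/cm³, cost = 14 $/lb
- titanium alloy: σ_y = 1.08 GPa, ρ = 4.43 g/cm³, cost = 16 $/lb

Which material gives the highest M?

maraging steel

Putting every candidate on a common basis:
  tungsten: σ_y = 636.0 MPa, ρ = 19200 kg/m³, cost = 39.00 $/kg
  borosilicate glass: σ_y = 42.20 MPa, ρ = 2270 kg/m³, cost = 4.189 $/kg
  maraging steel: σ_y = 1620 MPa, ρ = 7914 kg/m³, cost = 26.50 $/kg
  PEEK: σ_y = 96.70 MPa, ρ = 1311 kg/m³, cost = 89.80 $/kg
  nickel superalloy: σ_y = 1080 MPa, ρ = 8360 kg/m³, cost = 30.86 $/kg
  titanium alloy: σ_y = 1080 MPa, ρ = 4430 kg/m³, cost = 35.27 $/kg
  maraging steel: M = 7.72 kN·m per $
  titanium alloy: M = 6.91 kN·m per $
  borosilicate glass: M = 4.44 kN·m per $
  nickel superalloy: M = 4.19 kN·m per $
  tungsten: M = 0.849 kN·m per $
  PEEK: M = 0.821 kN·m per $
Maraging steel ranks first.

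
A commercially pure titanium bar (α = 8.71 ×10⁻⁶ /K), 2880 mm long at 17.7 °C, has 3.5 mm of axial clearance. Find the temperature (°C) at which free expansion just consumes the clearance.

α·L₀·ΔT = 3.5 mm ⇒ ΔT = 3.5 / (8.71×10⁻⁶ × 2880.0) = 139.5 K.
T = 17.7 + 139.5 = 157.2 °C.

157 °C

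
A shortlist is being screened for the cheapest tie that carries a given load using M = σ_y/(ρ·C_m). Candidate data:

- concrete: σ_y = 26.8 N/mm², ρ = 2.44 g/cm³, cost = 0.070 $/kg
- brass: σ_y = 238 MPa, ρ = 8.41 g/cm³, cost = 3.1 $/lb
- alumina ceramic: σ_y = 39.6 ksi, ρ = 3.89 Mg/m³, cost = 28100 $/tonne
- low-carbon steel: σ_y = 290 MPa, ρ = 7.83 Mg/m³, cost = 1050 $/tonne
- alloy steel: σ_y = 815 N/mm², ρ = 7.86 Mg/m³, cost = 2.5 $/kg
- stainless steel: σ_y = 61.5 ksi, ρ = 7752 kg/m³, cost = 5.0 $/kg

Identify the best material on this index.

concrete

In SI units:
  concrete: σ_y = 26.80 MPa, ρ = 2440 kg/m³, cost = 0.07000 $/kg
  brass: σ_y = 238.0 MPa, ρ = 8410 kg/m³, cost = 6.834 $/kg
  alumina ceramic: σ_y = 273.0 MPa, ρ = 3890 kg/m³, cost = 28.10 $/kg
  low-carbon steel: σ_y = 290.0 MPa, ρ = 7830 kg/m³, cost = 1.050 $/kg
  alloy steel: σ_y = 815.0 MPa, ρ = 7860 kg/m³, cost = 2.500 $/kg
  stainless steel: σ_y = 424.0 MPa, ρ = 7752 kg/m³, cost = 5.000 $/kg
  concrete: M = 157 kN·m per $
  alloy steel: M = 41.5 kN·m per $
  low-carbon steel: M = 35.3 kN·m per $
  stainless steel: M = 10.9 kN·m per $
  brass: M = 4.14 kN·m per $
  alumina ceramic: M = 2.50 kN·m per $
Highest index: concrete.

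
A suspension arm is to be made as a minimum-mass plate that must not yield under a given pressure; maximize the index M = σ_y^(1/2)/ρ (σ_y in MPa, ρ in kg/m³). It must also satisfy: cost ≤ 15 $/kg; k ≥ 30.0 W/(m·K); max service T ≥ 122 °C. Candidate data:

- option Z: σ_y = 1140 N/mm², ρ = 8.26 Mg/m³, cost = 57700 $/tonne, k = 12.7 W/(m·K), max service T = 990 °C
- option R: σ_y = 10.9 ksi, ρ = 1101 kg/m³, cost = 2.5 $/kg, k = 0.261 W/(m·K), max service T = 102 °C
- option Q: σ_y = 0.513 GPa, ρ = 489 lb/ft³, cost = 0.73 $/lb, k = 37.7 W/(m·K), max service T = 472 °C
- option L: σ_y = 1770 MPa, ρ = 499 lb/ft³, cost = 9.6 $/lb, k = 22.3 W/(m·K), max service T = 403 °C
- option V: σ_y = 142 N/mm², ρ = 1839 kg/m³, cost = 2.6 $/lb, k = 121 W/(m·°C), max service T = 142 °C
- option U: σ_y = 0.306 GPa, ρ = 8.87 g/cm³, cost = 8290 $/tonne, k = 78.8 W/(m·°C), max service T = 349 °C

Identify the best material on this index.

Screen on constraints: cost ≤ 15 $/kg; k ≥ 30.0 W/(m·K); max service T ≥ 122 °C. Survivors: option Q, option V, option U.
Convert each candidate to consistent units, then evaluate M:
  option Q: σ_y = 513.0 MPa, ρ = 7833 kg/m³
  option V: σ_y = 142.0 MPa, ρ = 1839 kg/m³
  option U: σ_y = 306.0 MPa, ρ = 8870 kg/m³
  option V: M = 6.48×10⁻³
  option Q: M = 2.89×10⁻³
  option U: M = 1.97×10⁻³
Option V has the largest M.

option V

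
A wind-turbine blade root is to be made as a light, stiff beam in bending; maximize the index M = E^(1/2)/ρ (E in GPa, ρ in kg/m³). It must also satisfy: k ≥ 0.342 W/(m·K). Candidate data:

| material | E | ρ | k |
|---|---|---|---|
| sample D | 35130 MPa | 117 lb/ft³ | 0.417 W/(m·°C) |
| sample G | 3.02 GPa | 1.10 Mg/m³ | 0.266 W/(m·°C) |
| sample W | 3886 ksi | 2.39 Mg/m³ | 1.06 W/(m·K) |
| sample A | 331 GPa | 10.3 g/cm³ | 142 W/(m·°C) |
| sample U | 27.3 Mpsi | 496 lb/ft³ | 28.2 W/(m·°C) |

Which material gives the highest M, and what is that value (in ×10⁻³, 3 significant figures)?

Screen on constraints: k ≥ 0.342 W/(m·K). Survivors: sample D, sample W, sample A, sample U.
Putting every candidate on a common basis:
  sample D: E = 35.13 GPa, ρ = 1874 kg/m³
  sample W: E = 26.79 GPa, ρ = 2390 kg/m³
  sample A: E = 331.0 GPa, ρ = 10300 kg/m³
  sample U: E = 188.2 GPa, ρ = 7945 kg/m³
  sample D: M = 3.16×10⁻³
  sample W: M = 2.17×10⁻³
  sample A: M = 1.77×10⁻³
  sample U: M = 1.73×10⁻³
Sample D has the largest M.

sample D, M = 3.16×10⁻³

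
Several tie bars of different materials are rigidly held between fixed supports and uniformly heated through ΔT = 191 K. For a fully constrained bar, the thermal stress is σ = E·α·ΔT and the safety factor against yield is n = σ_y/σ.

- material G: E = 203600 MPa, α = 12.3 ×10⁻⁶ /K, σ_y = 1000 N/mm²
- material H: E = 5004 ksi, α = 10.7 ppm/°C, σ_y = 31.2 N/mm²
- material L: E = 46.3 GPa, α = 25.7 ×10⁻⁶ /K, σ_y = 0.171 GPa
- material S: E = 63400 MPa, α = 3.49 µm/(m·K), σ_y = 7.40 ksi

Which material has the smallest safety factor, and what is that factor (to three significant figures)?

material H, n = 0.442

Converting E to GPa, α to ×10⁻⁶/K, σ_y to MPa, then σ and n for each:
  material G: E = 203.6, α = 12.3, σ_y = 1000 → σ = 478 MPa, n = 2.09
  material H: E = 34.50, α = 10.7, σ_y = 31.20 → σ = 70.5 MPa, n = 0.442
  material L: E = 46.30, α = 25.7, σ_y = 171.0 → σ = 227 MPa, n = 0.752
  material S: E = 63.40, α = 3.49, σ_y = 51.02 → σ = 42.3 MPa, n = 1.21
Material H has the lowest safety factor, n = 0.442.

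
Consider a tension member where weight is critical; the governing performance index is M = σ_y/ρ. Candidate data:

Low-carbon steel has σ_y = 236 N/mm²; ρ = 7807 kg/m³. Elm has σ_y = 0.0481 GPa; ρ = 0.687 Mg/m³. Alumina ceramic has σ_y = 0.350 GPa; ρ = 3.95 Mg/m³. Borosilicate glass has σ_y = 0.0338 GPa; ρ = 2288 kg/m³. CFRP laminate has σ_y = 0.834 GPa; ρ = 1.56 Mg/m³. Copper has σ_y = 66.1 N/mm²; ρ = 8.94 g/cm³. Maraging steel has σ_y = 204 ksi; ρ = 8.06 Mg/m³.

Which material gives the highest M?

After converting to SI:
  low-carbon steel: σ_y = 236.0 MPa, ρ = 7807 kg/m³
  elm: σ_y = 48.10 MPa, ρ = 687.0 kg/m³
  alumina ceramic: σ_y = 350.0 MPa, ρ = 3950 kg/m³
  borosilicate glass: σ_y = 33.80 MPa, ρ = 2288 kg/m³
  CFRP laminate: σ_y = 834.0 MPa, ρ = 1560 kg/m³
  copper: σ_y = 66.10 MPa, ρ = 8940 kg/m³
  maraging steel: σ_y = 1407 MPa, ρ = 8060 kg/m³
  CFRP laminate: M = 535 kN·m/kg
  maraging steel: M = 175 kN·m/kg
  alumina ceramic: M = 88.6 kN·m/kg
  elm: M = 70.0 kN·m/kg
  low-carbon steel: M = 30.2 kN·m/kg
  borosilicate glass: M = 14.8 kN·m/kg
  copper: M = 7.39 kN·m/kg
Highest index: CFRP laminate.

CFRP laminate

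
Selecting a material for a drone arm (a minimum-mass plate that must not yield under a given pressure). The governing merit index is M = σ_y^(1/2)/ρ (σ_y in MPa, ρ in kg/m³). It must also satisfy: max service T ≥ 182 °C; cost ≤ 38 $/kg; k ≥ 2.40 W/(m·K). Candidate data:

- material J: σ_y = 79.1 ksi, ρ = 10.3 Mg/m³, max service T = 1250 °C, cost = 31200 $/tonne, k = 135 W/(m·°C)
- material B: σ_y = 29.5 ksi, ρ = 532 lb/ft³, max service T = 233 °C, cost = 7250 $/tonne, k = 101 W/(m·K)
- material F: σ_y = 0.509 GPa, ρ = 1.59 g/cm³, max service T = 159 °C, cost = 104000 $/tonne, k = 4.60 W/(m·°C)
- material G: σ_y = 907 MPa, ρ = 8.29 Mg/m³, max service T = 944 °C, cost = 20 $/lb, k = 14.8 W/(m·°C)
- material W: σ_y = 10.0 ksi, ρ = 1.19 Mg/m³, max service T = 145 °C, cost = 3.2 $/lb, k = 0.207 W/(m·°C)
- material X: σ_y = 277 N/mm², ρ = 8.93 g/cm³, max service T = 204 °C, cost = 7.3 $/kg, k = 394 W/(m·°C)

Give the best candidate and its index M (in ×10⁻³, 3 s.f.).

material J, M = 2.27×10⁻³

Screen on constraints: max service T ≥ 182 °C; cost ≤ 38 $/kg; k ≥ 2.40 W/(m·K). Survivors: material J, material B, material X.
Normalizing units and computing the index:
  material J: σ_y = 545.4 MPa, ρ = 10300 kg/m³
  material B: σ_y = 203.4 MPa, ρ = 8522 kg/m³
  material X: σ_y = 277.0 MPa, ρ = 8930 kg/m³
  material J: M = 2.27×10⁻³
  material X: M = 1.86×10⁻³
  material B: M = 1.67×10⁻³
Material J has the largest M.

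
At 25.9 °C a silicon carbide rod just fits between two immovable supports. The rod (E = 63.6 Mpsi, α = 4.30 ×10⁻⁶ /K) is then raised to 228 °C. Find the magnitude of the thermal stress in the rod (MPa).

381 MPa

E = 63.6 Mpsi = 438.5 GPa.
ΔT = 202.1 K. Constrained thermal stress σ = E·α·ΔT = 438.5×10³ MPa × 4.30×10⁻⁶ × 202.1 = 381 MPa (compressive).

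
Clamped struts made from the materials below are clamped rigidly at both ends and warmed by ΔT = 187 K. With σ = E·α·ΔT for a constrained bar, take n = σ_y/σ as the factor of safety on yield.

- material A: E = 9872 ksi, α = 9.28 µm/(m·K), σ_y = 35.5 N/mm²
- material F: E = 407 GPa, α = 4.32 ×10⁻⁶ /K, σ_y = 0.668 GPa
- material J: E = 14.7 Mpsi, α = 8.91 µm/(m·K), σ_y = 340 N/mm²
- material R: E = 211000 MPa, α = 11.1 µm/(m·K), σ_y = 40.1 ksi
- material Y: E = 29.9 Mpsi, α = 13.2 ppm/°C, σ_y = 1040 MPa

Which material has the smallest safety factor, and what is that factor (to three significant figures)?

Per material, after unit conversion:
  material A: E = 68.07, α = 9.28, σ_y = 35.50 → σ = 118 MPa, n = 0.301
  material F: E = 407.0, α = 4.32, σ_y = 668.0 → σ = 329 MPa, n = 2.03
  material J: E = 101.4, α = 8.91, σ_y = 340.0 → σ = 169 MPa, n = 2.01
  material R: E = 211.0, α = 11.1, σ_y = 276.5 → σ = 438 MPa, n = 0.631
  material Y: E = 206.2, α = 13.2, σ_y = 1040 → σ = 509 MPa, n = 2.04
Material A has the lowest safety factor, n = 0.301.

material A, n = 0.301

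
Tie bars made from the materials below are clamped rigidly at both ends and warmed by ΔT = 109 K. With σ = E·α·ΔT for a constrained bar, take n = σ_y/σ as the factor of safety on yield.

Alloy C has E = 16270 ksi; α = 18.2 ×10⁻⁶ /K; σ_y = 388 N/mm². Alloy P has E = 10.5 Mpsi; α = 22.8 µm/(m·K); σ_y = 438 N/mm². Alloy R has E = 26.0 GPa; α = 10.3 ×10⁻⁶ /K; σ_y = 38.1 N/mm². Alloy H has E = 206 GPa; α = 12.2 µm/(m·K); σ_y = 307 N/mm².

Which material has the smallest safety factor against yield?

With everything in SI (GPa, ×10⁻⁶/K, MPa):
  alloy C: E = 112.2, α = 18.2, σ_y = 388.0 → σ = 223 MPa, n = 1.74
  alloy P: E = 72.39, α = 22.8, σ_y = 438.0 → σ = 180 MPa, n = 2.43
  alloy R: E = 26.00, α = 10.3, σ_y = 38.10 → σ = 29.2 MPa, n = 1.31
  alloy H: E = 206.0, α = 12.2, σ_y = 307.0 → σ = 274 MPa, n = 1.12
Smallest n: alloy H with n = 1.12.

alloy H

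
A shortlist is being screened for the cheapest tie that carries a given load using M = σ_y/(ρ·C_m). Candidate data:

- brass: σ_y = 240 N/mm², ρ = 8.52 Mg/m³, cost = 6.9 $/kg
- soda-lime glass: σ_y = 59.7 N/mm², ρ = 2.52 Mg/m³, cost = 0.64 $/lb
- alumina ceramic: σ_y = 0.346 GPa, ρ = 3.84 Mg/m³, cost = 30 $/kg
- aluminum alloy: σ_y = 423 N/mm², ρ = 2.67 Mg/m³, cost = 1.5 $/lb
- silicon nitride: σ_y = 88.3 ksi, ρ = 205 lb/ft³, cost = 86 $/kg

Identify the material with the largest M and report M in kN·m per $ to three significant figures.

aluminum alloy, M = 47.9 kN·m per $

In SI units:
  brass: σ_y = 240.0 MPa, ρ = 8520 kg/m³, cost = 6.900 $/kg
  soda-lime glass: σ_y = 59.70 MPa, ρ = 2520 kg/m³, cost = 1.411 $/kg
  alumina ceramic: σ_y = 346.0 MPa, ρ = 3840 kg/m³, cost = 30.00 $/kg
  aluminum alloy: σ_y = 423.0 MPa, ρ = 2670 kg/m³, cost = 3.307 $/kg
  silicon nitride: σ_y = 608.8 MPa, ρ = 3284 kg/m³, cost = 86.00 $/kg
  aluminum alloy: M = 47.9 kN·m per $
  soda-lime glass: M = 16.8 kN·m per $
  brass: M = 4.08 kN·m per $
  alumina ceramic: M = 3.00 kN·m per $
  silicon nitride: M = 2.16 kN·m per $
Highest index: aluminum alloy.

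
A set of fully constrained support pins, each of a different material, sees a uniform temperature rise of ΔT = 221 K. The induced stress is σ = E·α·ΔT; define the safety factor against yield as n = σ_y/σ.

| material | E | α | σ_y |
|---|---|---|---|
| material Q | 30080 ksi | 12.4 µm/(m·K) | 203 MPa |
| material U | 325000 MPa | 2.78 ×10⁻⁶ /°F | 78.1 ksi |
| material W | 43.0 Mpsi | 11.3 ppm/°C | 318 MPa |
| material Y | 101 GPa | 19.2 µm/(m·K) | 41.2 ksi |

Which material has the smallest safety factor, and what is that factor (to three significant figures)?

Converting E to GPa, α to ×10⁻⁶/K, σ_y to MPa, then σ and n for each:
  material Q: E = 207.4, α = 12.4, σ_y = 203.0 → σ = 568 MPa, n = 0.357
  material U: E = 325.0, α = 5.00, σ_y = 538.5 → σ = 359 MPa, n = 1.50
  material W: E = 296.5, α = 11.3, σ_y = 318.0 → σ = 740 MPa, n = 0.430
  material Y: E = 101.0, α = 19.2, σ_y = 284.1 → σ = 429 MPa, n = 0.663
Material Q has the lowest safety factor, n = 0.357.

material Q, n = 0.357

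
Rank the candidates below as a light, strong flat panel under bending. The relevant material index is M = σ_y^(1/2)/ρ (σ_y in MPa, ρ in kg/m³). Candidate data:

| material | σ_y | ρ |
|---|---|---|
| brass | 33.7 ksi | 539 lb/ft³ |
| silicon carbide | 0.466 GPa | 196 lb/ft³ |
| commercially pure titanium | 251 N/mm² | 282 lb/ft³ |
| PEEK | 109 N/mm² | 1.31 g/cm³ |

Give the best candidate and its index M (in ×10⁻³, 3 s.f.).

PEEK, M = 7.97×10⁻³

After converting to SI:
  brass: σ_y = 232.4 MPa, ρ = 8634 kg/m³
  silicon carbide: σ_y = 466.0 MPa, ρ = 3140 kg/m³
  commercially pure titanium: σ_y = 251.0 MPa, ρ = 4517 kg/m³
  PEEK: σ_y = 109.0 MPa, ρ = 1310 kg/m³
  PEEK: M = 7.97×10⁻³
  silicon carbide: M = 6.88×10⁻³
  commercially pure titanium: M = 3.51×10⁻³
  brass: M = 1.77×10⁻³
Highest index: PEEK.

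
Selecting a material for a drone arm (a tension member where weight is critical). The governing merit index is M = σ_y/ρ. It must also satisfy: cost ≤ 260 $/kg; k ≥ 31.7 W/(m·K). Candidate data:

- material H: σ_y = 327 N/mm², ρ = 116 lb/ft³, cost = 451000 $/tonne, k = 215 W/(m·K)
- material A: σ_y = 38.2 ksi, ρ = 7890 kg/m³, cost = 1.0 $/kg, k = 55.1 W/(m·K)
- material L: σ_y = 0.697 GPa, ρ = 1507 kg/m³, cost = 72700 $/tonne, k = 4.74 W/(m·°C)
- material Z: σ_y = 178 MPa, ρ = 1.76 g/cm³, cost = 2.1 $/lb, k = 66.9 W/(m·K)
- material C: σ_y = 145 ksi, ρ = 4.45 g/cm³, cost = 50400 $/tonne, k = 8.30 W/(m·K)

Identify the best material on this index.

material Z

Screen on constraints: cost ≤ 260 $/kg; k ≥ 31.7 W/(m·K). Survivors: material A, material Z.
Normalizing units and computing the index:
  material A: σ_y = 263.4 MPa, ρ = 7890 kg/m³
  material Z: σ_y = 178.0 MPa, ρ = 1760 kg/m³
  material Z: M = 101 kN·m/kg
  material A: M = 33.4 kN·m/kg
The maximum is for material Z.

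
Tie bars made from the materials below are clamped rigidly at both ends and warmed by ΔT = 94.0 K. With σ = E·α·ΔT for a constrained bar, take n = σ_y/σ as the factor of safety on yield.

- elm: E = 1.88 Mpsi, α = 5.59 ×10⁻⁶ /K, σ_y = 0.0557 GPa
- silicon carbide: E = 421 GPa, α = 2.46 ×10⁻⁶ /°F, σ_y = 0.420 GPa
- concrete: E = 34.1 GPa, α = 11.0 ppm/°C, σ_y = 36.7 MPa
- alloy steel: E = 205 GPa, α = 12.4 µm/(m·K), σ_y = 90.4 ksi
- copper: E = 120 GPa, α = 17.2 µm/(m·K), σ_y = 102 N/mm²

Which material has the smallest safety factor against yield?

copper

Converting E to GPa, α to ×10⁻⁶/K, σ_y to MPa, then σ and n for each:
  elm: E = 12.96, α = 5.59, σ_y = 55.70 → σ = 6.81 MPa, n = 8.18
  silicon carbide: E = 421.0, α = 4.43, σ_y = 420.0 → σ = 175 MPa, n = 2.40
  concrete: E = 34.10, α = 11.0, σ_y = 36.70 → σ = 35.3 MPa, n = 1.04
  alloy steel: E = 205.0, α = 12.4, σ_y = 623.3 → σ = 239 MPa, n = 2.61
  copper: E = 120.0, α = 17.2, σ_y = 102.0 → σ = 194 MPa, n = 0.526
The minimum is copper at n = 0.526.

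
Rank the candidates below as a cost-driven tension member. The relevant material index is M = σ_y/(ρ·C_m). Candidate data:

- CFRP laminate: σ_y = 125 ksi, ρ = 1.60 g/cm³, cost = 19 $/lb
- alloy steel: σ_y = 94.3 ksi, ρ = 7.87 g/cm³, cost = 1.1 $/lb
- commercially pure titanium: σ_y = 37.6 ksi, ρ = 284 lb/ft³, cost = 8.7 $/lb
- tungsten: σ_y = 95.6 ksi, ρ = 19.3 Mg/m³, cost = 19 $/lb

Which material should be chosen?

alloy steel

Putting every candidate on a common basis:
  CFRP laminate: σ_y = 861.8 MPa, ρ = 1600 kg/m³, cost = 41.89 $/kg
  alloy steel: σ_y = 650.2 MPa, ρ = 7870 kg/m³, cost = 2.425 $/kg
  commercially pure titanium: σ_y = 259.2 MPa, ρ = 4549 kg/m³, cost = 19.18 $/kg
  tungsten: σ_y = 659.1 MPa, ρ = 19300 kg/m³, cost = 41.89 $/kg
  alloy steel: M = 34.1 kN·m per $
  CFRP laminate: M = 12.9 kN·m per $
  commercially pure titanium: M = 2.97 kN·m per $
  tungsten: M = 0.815 kN·m per $
Highest index: alloy steel.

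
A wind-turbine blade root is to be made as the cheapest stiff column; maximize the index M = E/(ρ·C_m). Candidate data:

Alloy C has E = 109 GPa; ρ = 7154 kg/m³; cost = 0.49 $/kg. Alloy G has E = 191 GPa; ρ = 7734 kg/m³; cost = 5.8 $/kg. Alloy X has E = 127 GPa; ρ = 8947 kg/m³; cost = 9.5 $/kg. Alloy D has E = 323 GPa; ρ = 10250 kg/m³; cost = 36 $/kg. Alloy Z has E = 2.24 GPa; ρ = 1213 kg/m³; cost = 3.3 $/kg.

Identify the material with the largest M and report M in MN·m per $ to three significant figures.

alloy C, M = 31.1 MN·m per $

Per-candidate index values:
  alloy C: M = 31.1 MN·m per $
  alloy G: M = 4.26 MN·m per $
  alloy X: M = 1.49 MN·m per $
  alloy D: M = 0.875 MN·m per $
  alloy Z: M = 0.560 MN·m per $
Highest index: alloy C.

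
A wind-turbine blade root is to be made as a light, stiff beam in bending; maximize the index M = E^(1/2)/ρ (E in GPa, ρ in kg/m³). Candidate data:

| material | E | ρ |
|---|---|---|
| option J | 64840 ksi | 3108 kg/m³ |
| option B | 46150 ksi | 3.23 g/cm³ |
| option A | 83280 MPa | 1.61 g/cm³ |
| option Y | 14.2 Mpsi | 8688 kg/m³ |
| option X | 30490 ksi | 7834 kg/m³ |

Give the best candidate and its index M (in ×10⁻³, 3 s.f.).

Normalizing units and computing the index:
  option J: E = 447.1 GPa, ρ = 3108 kg/m³
  option B: E = 318.2 GPa, ρ = 3230 kg/m³
  option A: E = 83.28 GPa, ρ = 1610 kg/m³
  option Y: E = 97.91 GPa, ρ = 8688 kg/m³
  option X: E = 210.2 GPa, ρ = 7834 kg/m³
  option J: M = 6.80×10⁻³
  option A: M = 5.67×10⁻³
  option B: M = 5.52×10⁻³
  option X: M = 1.85×10⁻³
  option Y: M = 1.14×10⁻³
Option J ranks first.

option J, M = 6.80×10⁻³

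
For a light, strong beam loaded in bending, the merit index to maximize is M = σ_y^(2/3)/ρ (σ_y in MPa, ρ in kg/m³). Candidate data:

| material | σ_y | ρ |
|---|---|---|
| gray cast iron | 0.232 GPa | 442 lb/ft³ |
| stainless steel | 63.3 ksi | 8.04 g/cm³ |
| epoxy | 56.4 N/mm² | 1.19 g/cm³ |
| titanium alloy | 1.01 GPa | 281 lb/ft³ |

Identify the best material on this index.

titanium alloy

Putting every candidate on a common basis:
  gray cast iron: σ_y = 232.0 MPa, ρ = 7080 kg/m³
  stainless steel: σ_y = 436.4 MPa, ρ = 8040 kg/m³
  epoxy: σ_y = 56.40 MPa, ρ = 1190 kg/m³
  titanium alloy: σ_y = 1010 MPa, ρ = 4501 kg/m³
  titanium alloy: M = 22.4×10⁻³
  epoxy: M = 12.4×10⁻³
  stainless steel: M = 7.16×10⁻³
  gray cast iron: M = 5.33×10⁻³
Titanium alloy has the largest M.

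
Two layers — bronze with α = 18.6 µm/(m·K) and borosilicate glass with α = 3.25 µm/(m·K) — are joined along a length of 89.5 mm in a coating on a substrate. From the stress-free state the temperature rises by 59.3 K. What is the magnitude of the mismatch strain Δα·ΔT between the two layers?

9.10×10⁻⁴

Δα = |18.6 − 3.25|×10⁻⁶/K = 15.4×10⁻⁶/K.
Mismatch strain = Δα·ΔT = 15.4×10⁻⁶ × 59.3 = 9.10×10⁻⁴.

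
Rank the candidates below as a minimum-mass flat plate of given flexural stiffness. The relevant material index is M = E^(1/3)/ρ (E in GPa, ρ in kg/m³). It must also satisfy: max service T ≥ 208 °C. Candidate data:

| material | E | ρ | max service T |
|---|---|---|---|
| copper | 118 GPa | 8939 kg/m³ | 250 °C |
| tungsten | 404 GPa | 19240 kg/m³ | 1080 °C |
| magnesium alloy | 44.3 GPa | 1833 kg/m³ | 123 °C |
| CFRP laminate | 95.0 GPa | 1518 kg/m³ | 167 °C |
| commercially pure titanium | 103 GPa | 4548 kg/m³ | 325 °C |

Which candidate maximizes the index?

commercially pure titanium

Screen on constraints: max service T ≥ 208 °C. Survivors: copper, tungsten, commercially pure titanium.
Evaluate M for each candidate:
  commercially pure titanium: M = 1.03×10⁻³
  copper: M = 0.549×10⁻³
  tungsten: M = 0.384×10⁻³
Commercially pure titanium has the largest M.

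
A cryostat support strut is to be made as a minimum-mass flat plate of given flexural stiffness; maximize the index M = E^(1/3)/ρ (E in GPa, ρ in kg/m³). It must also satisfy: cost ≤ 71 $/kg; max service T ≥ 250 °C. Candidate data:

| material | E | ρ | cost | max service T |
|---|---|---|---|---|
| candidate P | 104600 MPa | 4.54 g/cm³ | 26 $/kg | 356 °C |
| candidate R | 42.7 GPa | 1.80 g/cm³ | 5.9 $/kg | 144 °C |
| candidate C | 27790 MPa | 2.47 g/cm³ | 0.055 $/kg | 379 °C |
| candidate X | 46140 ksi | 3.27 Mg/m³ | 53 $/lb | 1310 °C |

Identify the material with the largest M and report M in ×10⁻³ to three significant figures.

Screen on constraints: cost ≤ 71 $/kg; max service T ≥ 250 °C. Survivors: candidate P, candidate C.
Normalizing units and computing the index:
  candidate P: E = 104.6 GPa, ρ = 4540 kg/m³
  candidate C: E = 27.79 GPa, ρ = 2470 kg/m³
  candidate C: M = 1.23×10⁻³
  candidate P: M = 1.04×10⁻³
Candidate C ranks first.

candidate C, M = 1.23×10⁻³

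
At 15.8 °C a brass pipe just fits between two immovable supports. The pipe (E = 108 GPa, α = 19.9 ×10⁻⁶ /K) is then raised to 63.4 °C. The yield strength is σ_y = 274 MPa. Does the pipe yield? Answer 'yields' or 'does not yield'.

does not yield

ΔT = 47.60 K. Constrained thermal stress σ = E·α·ΔT = 108.0×10³ MPa × 19.9×10⁻⁶ × 47.60 = 102 MPa (compressive).
Compare to σ_y = 274 MPa: σ < σ_y, so it does not yield.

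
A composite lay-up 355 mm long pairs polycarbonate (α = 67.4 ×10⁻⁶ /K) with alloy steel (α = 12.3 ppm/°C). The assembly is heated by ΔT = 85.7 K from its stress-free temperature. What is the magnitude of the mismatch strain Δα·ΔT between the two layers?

Δα = |67.4 − 12.3|×10⁻⁶/K = 55.1×10⁻⁶/K.
Mismatch strain = Δα·ΔT = 55.1×10⁻⁶ × 85.7 = 4.72×10⁻³.

4.72×10⁻³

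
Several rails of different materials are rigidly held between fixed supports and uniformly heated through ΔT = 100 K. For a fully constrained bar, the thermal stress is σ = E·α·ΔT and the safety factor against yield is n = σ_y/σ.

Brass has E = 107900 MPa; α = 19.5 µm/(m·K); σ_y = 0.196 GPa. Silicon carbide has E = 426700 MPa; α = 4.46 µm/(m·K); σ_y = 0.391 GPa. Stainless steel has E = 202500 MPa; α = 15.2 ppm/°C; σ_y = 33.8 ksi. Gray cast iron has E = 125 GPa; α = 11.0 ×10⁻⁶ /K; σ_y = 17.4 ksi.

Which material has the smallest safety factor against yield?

Converting E to GPa, α to ×10⁻⁶/K, σ_y to MPa, then σ and n for each:
  brass: E = 107.9, α = 19.5, σ_y = 196.0 → σ = 210 MPa, n = 0.932
  silicon carbide: E = 426.7, α = 4.46, σ_y = 391.0 → σ = 190 MPa, n = 2.05
  stainless steel: E = 202.5, α = 15.2, σ_y = 233.0 → σ = 308 MPa, n = 0.757
  gray cast iron: E = 125.0, α = 11.0, σ_y = 120.0 → σ = 138 MPa, n = 0.873
Stainless steel has the lowest safety factor, n = 0.757.

stainless steel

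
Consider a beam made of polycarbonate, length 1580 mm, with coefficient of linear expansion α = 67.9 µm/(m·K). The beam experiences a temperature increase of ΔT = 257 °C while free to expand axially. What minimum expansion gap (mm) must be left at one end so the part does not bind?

ΔL = α·L₀·ΔT = 67.9×10⁻⁶ × 1580 mm × 257.0 K = 27.6 mm.

27.6 mm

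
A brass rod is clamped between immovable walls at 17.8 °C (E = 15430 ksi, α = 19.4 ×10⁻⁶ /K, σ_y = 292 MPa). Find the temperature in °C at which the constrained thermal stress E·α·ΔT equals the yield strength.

E = 15430 ksi = 106.4 GPa.
E·α·ΔT = 292.0 MPa ⇒ ΔT = 292.0 / (106.4×10³ × 19.4×10⁻⁶) = 141.5 K.
T = 17.8 + 141.5 = 159.3 °C.

159 °C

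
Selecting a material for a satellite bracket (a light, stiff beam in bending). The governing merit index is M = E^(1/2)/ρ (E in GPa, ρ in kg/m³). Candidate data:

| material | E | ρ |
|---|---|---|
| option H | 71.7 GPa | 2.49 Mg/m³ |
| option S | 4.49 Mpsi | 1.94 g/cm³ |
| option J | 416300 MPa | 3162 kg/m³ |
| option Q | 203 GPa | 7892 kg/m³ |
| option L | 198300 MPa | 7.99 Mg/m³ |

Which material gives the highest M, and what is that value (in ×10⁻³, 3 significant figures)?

option J, M = 6.45×10⁻³

After converting to SI:
  option H: E = 71.70 GPa, ρ = 2490 kg/m³
  option S: E = 30.96 GPa, ρ = 1940 kg/m³
  option J: E = 416.3 GPa, ρ = 3162 kg/m³
  option Q: E = 203.0 GPa, ρ = 7892 kg/m³
  option L: E = 198.3 GPa, ρ = 7990 kg/m³
  option J: M = 6.45×10⁻³
  option H: M = 3.40×10⁻³
  option S: M = 2.87×10⁻³
  option Q: M = 1.81×10⁻³
  option L: M = 1.76×10⁻³
Option J has the largest M.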